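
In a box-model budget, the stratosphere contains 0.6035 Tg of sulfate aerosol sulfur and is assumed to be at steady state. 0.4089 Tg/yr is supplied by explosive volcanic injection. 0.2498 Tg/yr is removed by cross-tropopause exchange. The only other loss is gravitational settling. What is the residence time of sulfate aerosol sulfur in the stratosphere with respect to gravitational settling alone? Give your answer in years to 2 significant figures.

3.8 yr

At steady state ΣF_in = ΣF_out.
ΣF_in = 0.40890 Tg/yr.
Gravitational settling flux = ΣF_in − (0.2498) = 0.40890 − 0.2498 = 0.1591 Tg/yr.
τ = M / F = 0.6035 / 0.1591 = 3.793 yr.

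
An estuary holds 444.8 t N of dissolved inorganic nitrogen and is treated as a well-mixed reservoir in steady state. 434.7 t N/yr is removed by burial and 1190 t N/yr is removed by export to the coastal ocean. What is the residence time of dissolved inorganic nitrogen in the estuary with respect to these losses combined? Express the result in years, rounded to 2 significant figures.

0.27 yr

Total removal = 434.7 + 1190 = 1624.7 t N/yr.
τ = M / ΣF_out = 444.8 / 1624.7 = 0.2738 yr.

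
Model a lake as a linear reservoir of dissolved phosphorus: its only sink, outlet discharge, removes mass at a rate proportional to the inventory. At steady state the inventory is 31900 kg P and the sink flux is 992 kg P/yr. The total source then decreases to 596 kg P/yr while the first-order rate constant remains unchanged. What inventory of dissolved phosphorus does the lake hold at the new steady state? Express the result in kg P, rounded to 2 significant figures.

Rate constant k = F/M = 992 / 31900 = 0.03110 yr⁻¹.
At the new steady state, source = k·M_new ⇒ M_new = 596 / 0.03110 = 19170 kg P.
(Equivalently M_new = M × F_new/F_old = 31900 × 596/992.)

19000 kg P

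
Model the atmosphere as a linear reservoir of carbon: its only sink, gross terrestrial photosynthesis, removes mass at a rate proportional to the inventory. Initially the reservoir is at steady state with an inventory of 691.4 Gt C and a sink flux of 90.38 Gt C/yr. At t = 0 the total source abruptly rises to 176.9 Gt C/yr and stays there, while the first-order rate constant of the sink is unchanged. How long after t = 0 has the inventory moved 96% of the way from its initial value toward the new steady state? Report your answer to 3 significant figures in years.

24.6 yr

τ = M₀/F₀ = 691.4/90.38 = 7.650 yr.
The remaining gap fraction is e^(−t/τ); 96% covered ⇒ e^(−t/τ) = 0.0400.
t = −τ ln(0.0400) = 7.650 × 3.219 = 24.62 yr.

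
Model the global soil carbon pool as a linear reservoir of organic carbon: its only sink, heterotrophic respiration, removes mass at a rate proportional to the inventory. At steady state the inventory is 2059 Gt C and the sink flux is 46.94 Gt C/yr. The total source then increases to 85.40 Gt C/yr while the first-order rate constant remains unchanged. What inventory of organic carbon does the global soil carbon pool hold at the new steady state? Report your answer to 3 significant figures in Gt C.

3750 Gt C

Rate constant k = F/M = 46.94 / 2059 = 0.02280 yr⁻¹.
At the new steady state, source = k·M_new ⇒ M_new = 85.40 / 0.02280 = 3746 Gt C.
(Equivalently M_new = M × F_new/F_old = 2059 × 85.40/46.94.)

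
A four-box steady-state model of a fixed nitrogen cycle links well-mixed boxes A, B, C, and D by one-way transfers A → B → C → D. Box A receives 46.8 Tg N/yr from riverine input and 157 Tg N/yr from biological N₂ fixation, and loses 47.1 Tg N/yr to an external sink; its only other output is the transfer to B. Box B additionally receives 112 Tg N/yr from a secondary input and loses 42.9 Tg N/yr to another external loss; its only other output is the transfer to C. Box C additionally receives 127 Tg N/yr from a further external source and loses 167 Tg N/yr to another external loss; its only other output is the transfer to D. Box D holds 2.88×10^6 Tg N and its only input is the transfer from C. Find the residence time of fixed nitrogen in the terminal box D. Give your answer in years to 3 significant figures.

Box A: F(A→B) = (46.8 + 157) − 47.1 = 156.70 Tg N/yr.
Box B: F(B→C) = (156.70 + 112) − 42.9 = 225.80 Tg N/yr.
Box C: F(C→D) = (225.80 + 127) − 167 = 185.80 Tg N/yr.
Box D throughput = its input = 185.80 Tg N/yr; τ = 2.88×10^6 / 185.80 = 15500 yr.

15500 yr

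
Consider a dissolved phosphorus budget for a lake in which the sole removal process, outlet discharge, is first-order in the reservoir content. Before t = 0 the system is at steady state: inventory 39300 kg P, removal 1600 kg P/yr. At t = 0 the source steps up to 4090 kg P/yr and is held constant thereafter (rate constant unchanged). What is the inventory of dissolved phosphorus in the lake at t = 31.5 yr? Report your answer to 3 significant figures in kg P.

83500 kg P

The sink rate constant is k = F₀/M₀ = 1600/39300 = 0.04071 yr⁻¹.
Solving dM/dt = F₁ − kM with M(0) = M₀ gives M(t) = F₁/k + (M₀ − F₁/k)·e^(−kt).
F₁/k = 4090/0.04071 = 100460 kg P; kt = 0.04071 × 31.5 = 1.282, e^(−kt) = 0.2774.
M(31.5) = 100460 + (39300 − 100460) × 0.2774 = 100460 − 16960 = 83497 kg P.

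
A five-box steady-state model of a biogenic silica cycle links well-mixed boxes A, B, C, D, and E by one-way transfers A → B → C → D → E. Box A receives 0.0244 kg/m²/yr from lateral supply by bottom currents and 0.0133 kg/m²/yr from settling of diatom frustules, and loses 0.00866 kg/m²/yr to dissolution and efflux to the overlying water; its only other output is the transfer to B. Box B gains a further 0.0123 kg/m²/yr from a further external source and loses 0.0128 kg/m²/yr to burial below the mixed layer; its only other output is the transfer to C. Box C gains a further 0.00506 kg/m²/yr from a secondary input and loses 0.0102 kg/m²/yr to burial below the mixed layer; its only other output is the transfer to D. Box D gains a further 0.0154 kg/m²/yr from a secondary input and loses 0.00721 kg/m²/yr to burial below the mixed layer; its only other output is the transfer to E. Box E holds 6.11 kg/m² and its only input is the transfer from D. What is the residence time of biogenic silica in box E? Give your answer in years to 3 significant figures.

193 yr

Box A: F(A→B) = (0.0244 + 0.0133) − 0.00866 = 0.029040 kg/m²/yr.
Box B: F(B→C) = (0.029040 + 0.0123) − 0.0128 = 0.028540 kg/m²/yr.
Box C: F(C→D) = (0.028540 + 0.00506) − 0.0102 = 0.023400 kg/m²/yr.
Box D: F(D→E) = (0.023400 + 0.0154) − 0.00721 = 0.031590 kg/m²/yr.
Box E throughput = its input = 0.031590 kg/m²/yr; τ = 6.11 / 0.031590 = 193.4 yr.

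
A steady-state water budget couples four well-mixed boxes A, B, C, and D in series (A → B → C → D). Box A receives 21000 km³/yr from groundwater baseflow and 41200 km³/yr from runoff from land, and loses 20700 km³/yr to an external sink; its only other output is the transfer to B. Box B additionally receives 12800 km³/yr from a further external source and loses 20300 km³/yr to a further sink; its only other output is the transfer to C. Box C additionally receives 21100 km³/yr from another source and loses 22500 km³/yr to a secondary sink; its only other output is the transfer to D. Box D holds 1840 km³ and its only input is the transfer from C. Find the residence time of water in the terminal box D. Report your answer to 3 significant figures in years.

0.0564 yr

Box A: F(A→B) = (21000 + 41200) − 20700 = 41500 km³/yr.
Box B: F(B→C) = (41500 + 12800) − 20300 = 34000 km³/yr.
Box C: F(C→D) = (34000 + 21100) − 22500 = 32600 km³/yr.
Box D throughput = its input = 32600 km³/yr; τ = 1840 / 32600 = 0.05644 yr.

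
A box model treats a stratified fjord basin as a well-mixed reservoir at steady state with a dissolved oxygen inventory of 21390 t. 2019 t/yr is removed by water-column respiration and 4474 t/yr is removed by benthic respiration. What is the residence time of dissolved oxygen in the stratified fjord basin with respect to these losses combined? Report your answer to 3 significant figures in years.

3.29 yr

Total removal = 2019 + 4474 = 6493.0 t/yr.
τ = M / ΣF_out = 21390 / 6493.0 = 3.294 yr.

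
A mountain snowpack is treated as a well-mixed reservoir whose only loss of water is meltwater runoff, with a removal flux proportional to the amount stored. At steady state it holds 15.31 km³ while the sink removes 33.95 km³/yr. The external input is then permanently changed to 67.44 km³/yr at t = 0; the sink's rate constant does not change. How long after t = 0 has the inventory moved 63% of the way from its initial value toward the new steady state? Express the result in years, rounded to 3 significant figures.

τ = M₀/F₀ = 15.31/33.95 = 0.4510 yr.
The remaining gap fraction is e^(−t/τ); 63% covered ⇒ e^(−t/τ) = 0.370.
t = −τ ln(0.370) = 0.4510 × 0.9943 = 0.4484 yr.

0.448 yr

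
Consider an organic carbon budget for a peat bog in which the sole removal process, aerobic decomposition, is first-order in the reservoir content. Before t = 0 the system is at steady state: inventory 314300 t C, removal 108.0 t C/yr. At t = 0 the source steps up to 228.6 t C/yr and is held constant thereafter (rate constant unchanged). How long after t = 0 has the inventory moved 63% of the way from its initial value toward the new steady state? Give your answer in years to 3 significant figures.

2890 yr

τ = M₀/F₀ = 314300/108.0 = 2910 yr.
The remaining gap fraction is e^(−t/τ); 63% covered ⇒ e^(−t/τ) = 0.370.
t = −τ ln(0.370) = 2910 × 0.9943 = 2893 yr.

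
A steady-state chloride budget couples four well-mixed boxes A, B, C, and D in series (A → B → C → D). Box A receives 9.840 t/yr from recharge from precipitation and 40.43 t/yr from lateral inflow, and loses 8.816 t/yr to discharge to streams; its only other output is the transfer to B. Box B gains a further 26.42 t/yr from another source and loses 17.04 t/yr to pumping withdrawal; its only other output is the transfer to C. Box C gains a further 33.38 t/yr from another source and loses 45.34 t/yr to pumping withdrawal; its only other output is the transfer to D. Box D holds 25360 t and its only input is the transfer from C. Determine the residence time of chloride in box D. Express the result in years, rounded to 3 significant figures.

Box A: F(A→B) = (9.840 + 40.43) − 8.816 = 41.454 t/yr.
Box B: F(B→C) = (41.454 + 26.42) − 17.04 = 50.834 t/yr.
Box C: F(C→D) = (50.834 + 33.38) − 45.34 = 38.874 t/yr.
Box D throughput = its input = 38.874 t/yr; τ = 25360 / 38.874 = 652.4 yr.

652 yr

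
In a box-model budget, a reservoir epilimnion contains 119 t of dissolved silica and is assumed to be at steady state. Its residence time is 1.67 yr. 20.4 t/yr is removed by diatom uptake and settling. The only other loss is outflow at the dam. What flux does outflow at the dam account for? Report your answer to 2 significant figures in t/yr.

51 t/yr

Total removal F = M/τ = 119 / 1.67 = 71.26 t/yr.
Outflow at the dam = F − (20.4) = 71.26 − 20.40 = 50.86 t/yr.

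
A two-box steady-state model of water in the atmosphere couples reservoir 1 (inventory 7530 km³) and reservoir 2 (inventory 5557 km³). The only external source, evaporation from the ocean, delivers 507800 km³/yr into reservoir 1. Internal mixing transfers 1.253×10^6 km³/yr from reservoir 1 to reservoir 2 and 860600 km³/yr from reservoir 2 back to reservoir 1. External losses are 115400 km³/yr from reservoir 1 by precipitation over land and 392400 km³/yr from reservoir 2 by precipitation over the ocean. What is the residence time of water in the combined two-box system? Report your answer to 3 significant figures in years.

0.0258 yr

Treat the two boxes together as one reservoir: the mixing fluxes between them are internal recycling, so τ = ΣM / Σ(external losses).
M_total = 7530 + 5557 = 13087 km³.
ΣF_external_out = 115400 + 392400 = 507800 km³/yr.
τ = M_total / ΣF_ext = 13087 / 507800 = 0.02577 yr.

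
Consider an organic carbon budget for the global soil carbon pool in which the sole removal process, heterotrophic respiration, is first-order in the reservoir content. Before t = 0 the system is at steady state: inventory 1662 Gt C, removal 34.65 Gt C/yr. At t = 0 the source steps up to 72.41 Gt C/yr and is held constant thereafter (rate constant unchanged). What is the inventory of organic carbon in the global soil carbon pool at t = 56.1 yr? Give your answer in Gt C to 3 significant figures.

2910 Gt C

τ = M₀/F₀ = 1662/34.65 = 47.97 yr; rate constant k = 1/τ.
New steady state M_∞ = F₁/k = F₁·τ = 72.41 × 47.97 = 3473.2 Gt C.
M(t) = M_∞ + (M₀ − M_∞)·e^(−t/τ); t/τ = 56.1/47.97 = 1.170, so e^(−t/τ) = 0.3105.
M(t) = 3473.2 − 1811 × 0.3105 = 2910.8 Gt C.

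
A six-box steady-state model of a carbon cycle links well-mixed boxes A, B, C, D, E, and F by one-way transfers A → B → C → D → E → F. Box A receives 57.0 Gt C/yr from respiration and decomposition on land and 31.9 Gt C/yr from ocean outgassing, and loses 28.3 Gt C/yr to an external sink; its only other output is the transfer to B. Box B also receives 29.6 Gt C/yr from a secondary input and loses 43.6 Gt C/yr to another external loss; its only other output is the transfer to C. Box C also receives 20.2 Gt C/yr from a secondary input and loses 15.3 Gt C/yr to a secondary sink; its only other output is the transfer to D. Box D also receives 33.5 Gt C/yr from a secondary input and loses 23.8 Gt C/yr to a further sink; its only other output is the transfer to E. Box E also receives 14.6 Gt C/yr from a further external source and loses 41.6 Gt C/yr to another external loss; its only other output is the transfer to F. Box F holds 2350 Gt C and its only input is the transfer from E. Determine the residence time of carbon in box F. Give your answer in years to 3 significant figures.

68.7 yr

Box A: F(A→B) = (57.0 + 31.9) − 28.3 = 60.600 Gt C/yr.
Box B: F(B→C) = (60.600 + 29.6) − 43.6 = 46.600 Gt C/yr.
Box C: F(C→D) = (46.600 + 20.2) − 15.3 = 51.500 Gt C/yr.
Box D: F(D→E) = (51.500 + 33.5) − 23.8 = 61.200 Gt C/yr.
Box E: F(E→F) = (61.200 + 14.6) − 41.6 = 34.200 Gt C/yr.
Box F throughput = its input = 34.200 Gt C/yr; τ = 2350 / 34.200 = 68.71 yr.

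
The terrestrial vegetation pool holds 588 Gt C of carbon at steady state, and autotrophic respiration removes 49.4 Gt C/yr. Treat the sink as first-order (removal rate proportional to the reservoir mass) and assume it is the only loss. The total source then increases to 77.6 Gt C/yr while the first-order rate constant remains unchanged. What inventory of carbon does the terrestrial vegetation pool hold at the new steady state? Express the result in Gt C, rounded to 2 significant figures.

Rate constant k = F/M = 49.4 / 588 = 0.08401 yr⁻¹.
At the new steady state, source = k·M_new ⇒ M_new = 77.6 / 0.08401 = 923.7 Gt C.
(Equivalently M_new = M × F_new/F_old = 588 × 77.6/49.4.)

920 Gt C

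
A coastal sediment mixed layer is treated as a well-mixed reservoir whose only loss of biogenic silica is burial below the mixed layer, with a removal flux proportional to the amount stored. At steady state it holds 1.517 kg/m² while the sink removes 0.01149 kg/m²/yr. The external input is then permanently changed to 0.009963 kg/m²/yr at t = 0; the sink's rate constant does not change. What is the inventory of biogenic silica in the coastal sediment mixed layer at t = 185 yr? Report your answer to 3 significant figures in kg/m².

1.37 kg/m²

Residence time τ = M₀/F₀ = 132.0 yr. The eventual steady state is M_∞ = M₀·(F₁/F₀) = 1.517 × 0.009963/0.01149 = 1.3154 kg/m².
The anomaly ΔM(t) = M(t) − M_∞ decays as ΔM₀·e^(−t/τ) with ΔM₀ = 1.517 − 1.3154 = 0.2016 kg/m².
At t = 185 yr, e^(−t/τ) = e^(−1.401) = 0.2463, so ΔM = 0.04965 kg/m² and M = 1.3154 + 0.04965 = 1.3650 kg/m².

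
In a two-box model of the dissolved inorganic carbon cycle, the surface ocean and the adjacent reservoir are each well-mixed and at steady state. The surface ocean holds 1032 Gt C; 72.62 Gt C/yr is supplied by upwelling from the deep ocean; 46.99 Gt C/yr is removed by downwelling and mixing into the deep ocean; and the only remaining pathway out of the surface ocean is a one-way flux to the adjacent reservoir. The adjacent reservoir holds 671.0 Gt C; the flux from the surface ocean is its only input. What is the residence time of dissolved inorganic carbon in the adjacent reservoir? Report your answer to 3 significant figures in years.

Balance the surface ocean: ΣF_in = 72.620 Gt C/yr.
Flux to the adjacent reservoir = ΣF_in − (46.99) = 25.630 Gt C/yr.
At steady state the output of the adjacent reservoir equals its input, 25.630 Gt C/yr.
τ = M / F = 671.0 / 25.630 = 26.18 yr.

26.2 yr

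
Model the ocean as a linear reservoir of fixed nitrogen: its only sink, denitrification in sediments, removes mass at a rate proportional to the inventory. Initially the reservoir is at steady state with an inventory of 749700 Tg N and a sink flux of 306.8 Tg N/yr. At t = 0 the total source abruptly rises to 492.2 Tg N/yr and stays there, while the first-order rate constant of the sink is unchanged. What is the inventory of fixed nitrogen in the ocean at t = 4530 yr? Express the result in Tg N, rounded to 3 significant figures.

1.13×10^6 Tg N

τ = M₀/F₀ = 749700/306.8 = 2444 yr; rate constant k = 1/τ.
New steady state M_∞ = F₁/k = F₁·τ = 492.2 × 2444 = 1.2027×10^6 Tg N.
M(t) = M_∞ + (M₀ − M_∞)·e^(−t/τ); t/τ = 4530/2444 = 1.854, so e^(−t/τ) = 0.1566.
M(t) = 1.2027×10^6 − 453000 × 0.1566 = 1.1318×10^6 Tg N.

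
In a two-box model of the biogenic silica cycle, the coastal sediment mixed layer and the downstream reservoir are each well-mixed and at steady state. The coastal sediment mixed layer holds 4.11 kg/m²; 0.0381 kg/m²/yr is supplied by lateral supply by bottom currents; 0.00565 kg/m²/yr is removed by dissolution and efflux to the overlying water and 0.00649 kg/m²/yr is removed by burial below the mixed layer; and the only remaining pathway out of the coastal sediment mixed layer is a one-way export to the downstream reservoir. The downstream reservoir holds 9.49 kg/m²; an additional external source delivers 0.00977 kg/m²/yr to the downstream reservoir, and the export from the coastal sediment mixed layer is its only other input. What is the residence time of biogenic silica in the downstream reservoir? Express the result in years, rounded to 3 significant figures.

Balance the coastal sediment mixed layer: ΣF_in = 0.038100 kg/m²/yr.
Export to the downstream reservoir = ΣF_in − (0.00565 + 0.00649) = 0.025960 kg/m²/yr.
Total input to the downstream reservoir = 0.025960 + 0.00977 = 0.035730 kg/m²/yr; at steady state this equals its total output.
τ = M / F = 9.49 / 0.035730 = 265.6 yr.

266 yr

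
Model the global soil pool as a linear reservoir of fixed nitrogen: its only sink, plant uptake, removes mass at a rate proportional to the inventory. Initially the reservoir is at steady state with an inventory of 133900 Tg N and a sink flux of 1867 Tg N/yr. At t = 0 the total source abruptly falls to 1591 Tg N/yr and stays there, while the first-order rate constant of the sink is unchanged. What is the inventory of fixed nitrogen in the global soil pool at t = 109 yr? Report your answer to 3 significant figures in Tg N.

Residence time τ = M₀/F₀ = 71.72 yr. The eventual steady state is M_∞ = M₀·(F₁/F₀) = 133900 × 1591/1867 = 114110 Tg N.
The anomaly ΔM(t) = M(t) − M_∞ decays as ΔM₀·e^(−t/τ) with ΔM₀ = 133900 − 114110 = 19790 Tg N.
At t = 109 yr, e^(−t/τ) = e^(−1.520) = 0.2188, so ΔM = 4330 Tg N and M = 114110 + 4330 = 118440 Tg N.

118000 Tg N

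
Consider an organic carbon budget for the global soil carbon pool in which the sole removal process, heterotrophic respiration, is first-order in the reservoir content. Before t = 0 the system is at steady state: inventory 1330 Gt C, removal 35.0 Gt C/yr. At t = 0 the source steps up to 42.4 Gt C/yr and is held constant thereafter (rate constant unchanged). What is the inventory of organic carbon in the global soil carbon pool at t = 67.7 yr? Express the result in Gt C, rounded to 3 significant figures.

1560 Gt C

The sink rate constant is k = F₀/M₀ = 35.0/1330 = 0.02632 yr⁻¹.
Solving dM/dt = F₁ − kM with M(0) = M₀ gives M(t) = F₁/k + (M₀ − F₁/k)·e^(−kt).
F₁/k = 42.4/0.02632 = 1611.2 Gt C; kt = 0.02632 × 67.7 = 1.782, e^(−kt) = 0.1684.
M(67.7) = 1611.2 + (1330 − 1611.2) × 0.1684 = 1611.2 − 47.35 = 1563.9 Gt C.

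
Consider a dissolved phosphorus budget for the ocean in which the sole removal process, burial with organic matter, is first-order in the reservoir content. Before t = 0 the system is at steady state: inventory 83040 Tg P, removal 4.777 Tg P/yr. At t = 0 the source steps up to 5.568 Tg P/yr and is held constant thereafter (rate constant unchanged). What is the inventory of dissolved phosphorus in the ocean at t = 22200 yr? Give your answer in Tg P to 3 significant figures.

93000 Tg P

τ = M₀/F₀ = 83040/4.777 = 17380 yr; rate constant k = 1/τ.
New steady state M_∞ = F₁/k = F₁·τ = 5.568 × 17380 = 96790 Tg P.
M(t) = M_∞ + (M₀ − M_∞)·e^(−t/τ); t/τ = 22200/17380 = 1.277, so e^(−t/τ) = 0.2788.
M(t) = 96790 − 13750 × 0.2788 = 92956 Tg P.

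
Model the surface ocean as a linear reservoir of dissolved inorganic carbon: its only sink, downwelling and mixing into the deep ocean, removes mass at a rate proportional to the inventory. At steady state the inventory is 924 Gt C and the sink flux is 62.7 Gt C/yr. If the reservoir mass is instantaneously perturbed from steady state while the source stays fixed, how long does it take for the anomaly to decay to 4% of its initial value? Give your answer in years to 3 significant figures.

47.4 yr

For a linear reservoir the anomaly decays as exp(−t/τ) with τ = M/F = 924/62.7 = 14.74 yr.
exp(−t/τ) = 0.04 ⇒ t = −τ ln(0.04) = 14.74 × 3.219 = 47.44 yr.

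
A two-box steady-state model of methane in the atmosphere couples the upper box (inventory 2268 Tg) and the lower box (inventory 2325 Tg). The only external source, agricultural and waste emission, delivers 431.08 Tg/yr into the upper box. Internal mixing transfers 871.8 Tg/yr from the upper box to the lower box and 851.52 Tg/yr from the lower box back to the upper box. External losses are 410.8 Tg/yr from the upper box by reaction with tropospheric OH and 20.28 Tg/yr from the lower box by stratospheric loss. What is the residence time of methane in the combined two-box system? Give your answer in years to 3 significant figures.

For the system as a whole, the A↔B exchange is internal and contributes nothing to the throughput; only the external sinks remove mass.
M_total = 2268 + 2325 = 4593.0 Tg.
ΣF_external_out = 410.8 + 20.28 = 431.08 Tg/yr.
τ = M_total / ΣF_ext = 4593.0 / 431.08 = 10.65 yr.

10.7 yr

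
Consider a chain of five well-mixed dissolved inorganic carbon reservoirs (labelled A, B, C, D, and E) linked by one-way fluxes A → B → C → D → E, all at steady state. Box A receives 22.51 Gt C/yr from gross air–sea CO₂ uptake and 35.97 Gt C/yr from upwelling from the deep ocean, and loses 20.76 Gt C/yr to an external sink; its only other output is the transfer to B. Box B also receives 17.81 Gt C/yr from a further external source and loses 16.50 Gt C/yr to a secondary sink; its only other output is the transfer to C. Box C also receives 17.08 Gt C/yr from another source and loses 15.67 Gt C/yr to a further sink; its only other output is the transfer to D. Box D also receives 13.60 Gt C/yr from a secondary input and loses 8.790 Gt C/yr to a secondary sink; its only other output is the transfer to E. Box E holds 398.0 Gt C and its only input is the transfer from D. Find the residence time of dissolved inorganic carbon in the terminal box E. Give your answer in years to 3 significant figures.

8.80 yr

Box A: F(A→B) = (22.51 + 35.97) − 20.76 = 37.720 Gt C/yr.
Box B: F(B→C) = (37.720 + 17.81) − 16.50 = 39.030 Gt C/yr.
Box C: F(C→D) = (39.030 + 17.08) − 15.67 = 40.440 Gt C/yr.
Box D: F(D→E) = (40.440 + 13.60) − 8.790 = 45.250 Gt C/yr.
Box E throughput = its input = 45.250 Gt C/yr; τ = 398.0 / 45.250 = 8.796 yr.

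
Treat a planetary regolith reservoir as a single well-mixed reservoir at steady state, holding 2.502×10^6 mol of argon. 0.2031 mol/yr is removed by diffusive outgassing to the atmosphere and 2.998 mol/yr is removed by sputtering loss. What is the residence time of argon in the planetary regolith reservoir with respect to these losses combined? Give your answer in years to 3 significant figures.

782000 yr

Total removal = 0.2031 + 2.998 = 3.2011 mol/yr.
τ = M / ΣF_out = 2.502×10^6 / 3.2011 = 781600 yr.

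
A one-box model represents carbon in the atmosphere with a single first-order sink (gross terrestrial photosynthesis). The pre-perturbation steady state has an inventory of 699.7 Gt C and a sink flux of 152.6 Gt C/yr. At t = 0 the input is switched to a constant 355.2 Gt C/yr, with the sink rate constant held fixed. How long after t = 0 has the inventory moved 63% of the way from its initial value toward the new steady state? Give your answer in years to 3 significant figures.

τ = M₀/F₀ = 699.7/152.6 = 4.585 yr.
The remaining gap fraction is e^(−t/τ); 63% covered ⇒ e^(−t/τ) = 0.370.
t = −τ ln(0.370) = 4.585 × 0.9943 = 4.559 yr.

4.56 yr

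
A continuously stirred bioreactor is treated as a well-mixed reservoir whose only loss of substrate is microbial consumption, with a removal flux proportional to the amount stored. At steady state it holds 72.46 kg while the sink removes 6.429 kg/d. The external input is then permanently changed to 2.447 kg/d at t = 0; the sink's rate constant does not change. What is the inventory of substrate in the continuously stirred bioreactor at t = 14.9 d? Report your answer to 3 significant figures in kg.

39.5 kg

τ = M₀/F₀ = 72.46/6.429 = 11.27 d; rate constant k = 1/τ.
New steady state M_∞ = F₁/k = F₁·τ = 2.447 × 11.27 = 27.580 kg.
M(t) = M_∞ + (M₀ − M_∞)·e^(−t/τ); t/τ = 14.9/11.27 = 1.322, so e^(−t/τ) = 0.2666.
M(t) = 27.580 + 44.88 × 0.2666 = 39.545 kg.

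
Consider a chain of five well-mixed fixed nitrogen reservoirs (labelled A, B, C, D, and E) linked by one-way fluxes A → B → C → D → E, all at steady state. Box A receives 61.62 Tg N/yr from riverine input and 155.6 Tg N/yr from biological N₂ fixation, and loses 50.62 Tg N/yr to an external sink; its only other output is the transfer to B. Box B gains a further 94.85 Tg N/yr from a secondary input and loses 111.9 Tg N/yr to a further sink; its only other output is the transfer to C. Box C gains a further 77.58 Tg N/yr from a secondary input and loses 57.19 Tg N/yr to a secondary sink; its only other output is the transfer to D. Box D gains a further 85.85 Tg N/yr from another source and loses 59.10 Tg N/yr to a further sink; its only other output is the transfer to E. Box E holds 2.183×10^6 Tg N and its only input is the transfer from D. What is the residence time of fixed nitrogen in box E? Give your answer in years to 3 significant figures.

11100 yr

Box A: F(A→B) = (61.62 + 155.6) − 50.62 = 166.60 Tg N/yr.
Box B: F(B→C) = (166.60 + 94.85) − 111.9 = 149.55 Tg N/yr.
Box C: F(C→D) = (149.55 + 77.58) − 57.19 = 169.94 Tg N/yr.
Box D: F(D→E) = (169.94 + 85.85) − 59.10 = 196.69 Tg N/yr.
Box E throughput = its input = 196.69 Tg N/yr; τ = 2.183×10^6 / 196.69 = 11100 yr.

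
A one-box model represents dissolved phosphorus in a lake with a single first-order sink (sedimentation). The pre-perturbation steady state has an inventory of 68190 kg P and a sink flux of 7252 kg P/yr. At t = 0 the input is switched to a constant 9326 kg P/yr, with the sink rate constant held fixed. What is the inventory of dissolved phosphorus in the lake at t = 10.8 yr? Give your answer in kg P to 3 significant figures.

81500 kg P

τ = M₀/F₀ = 68190/7252 = 9.403 yr; rate constant k = 1/τ.
New steady state M_∞ = F₁/k = F₁·τ = 9326 × 9.403 = 87692 kg P.
M(t) = M_∞ + (M₀ − M_∞)·e^(−t/τ); t/τ = 10.8/9.403 = 1.149, so e^(−t/τ) = 0.3171.
M(t) = 87692 − 19500 × 0.3171 = 81508 kg P.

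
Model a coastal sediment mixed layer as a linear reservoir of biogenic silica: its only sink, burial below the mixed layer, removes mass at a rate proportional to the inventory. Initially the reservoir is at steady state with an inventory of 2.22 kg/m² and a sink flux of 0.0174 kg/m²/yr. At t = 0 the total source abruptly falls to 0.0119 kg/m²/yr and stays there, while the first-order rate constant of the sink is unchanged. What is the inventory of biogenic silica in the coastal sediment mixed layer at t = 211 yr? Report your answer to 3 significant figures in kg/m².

The sink rate constant is k = F₀/M₀ = 0.0174/2.22 = 0.007838 yr⁻¹.
Solving dM/dt = F₁ − kM with M(0) = M₀ gives M(t) = F₁/k + (M₀ − F₁/k)·e^(−kt).
F₁/k = 0.0119/0.007838 = 1.5183 kg/m²; kt = 0.007838 × 211 = 1.654, e^(−kt) = 0.1913.
M(211) = 1.5183 + (2.22 − 1.5183) × 0.1913 = 1.5183 + 0.1343 = 1.6525 kg/m².

1.65 kg/m²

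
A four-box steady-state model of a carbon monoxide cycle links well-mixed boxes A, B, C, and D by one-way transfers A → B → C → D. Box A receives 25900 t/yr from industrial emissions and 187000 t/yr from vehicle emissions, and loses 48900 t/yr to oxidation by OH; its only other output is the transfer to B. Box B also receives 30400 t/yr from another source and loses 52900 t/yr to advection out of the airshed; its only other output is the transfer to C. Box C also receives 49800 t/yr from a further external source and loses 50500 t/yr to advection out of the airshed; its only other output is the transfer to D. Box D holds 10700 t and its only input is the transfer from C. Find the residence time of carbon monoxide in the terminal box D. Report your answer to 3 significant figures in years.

Box A: F(A→B) = (25900 + 187000) − 48900 = 164000 t/yr.
Box B: F(B→C) = (164000 + 30400) − 52900 = 141500 t/yr.
Box C: F(C→D) = (141500 + 49800) − 50500 = 140800 t/yr.
Box D throughput = its input = 140800 t/yr; τ = 10700 / 140800 = 0.07599 yr.

0.0760 yr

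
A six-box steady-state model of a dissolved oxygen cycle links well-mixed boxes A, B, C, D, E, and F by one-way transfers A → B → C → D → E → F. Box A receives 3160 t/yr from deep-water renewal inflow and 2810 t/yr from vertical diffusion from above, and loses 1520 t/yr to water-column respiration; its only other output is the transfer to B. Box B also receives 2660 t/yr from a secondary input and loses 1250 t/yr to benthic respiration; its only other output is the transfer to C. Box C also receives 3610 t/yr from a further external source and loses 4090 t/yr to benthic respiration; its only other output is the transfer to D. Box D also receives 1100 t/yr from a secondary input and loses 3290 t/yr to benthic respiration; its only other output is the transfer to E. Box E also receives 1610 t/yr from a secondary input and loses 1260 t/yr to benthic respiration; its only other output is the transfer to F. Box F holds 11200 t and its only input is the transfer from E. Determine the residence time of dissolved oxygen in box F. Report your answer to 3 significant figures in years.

Box A: F(A→B) = (3160 + 2810) − 1520 = 4450.0 t/yr.
Box B: F(B→C) = (4450.0 + 2660) − 1250 = 5860.0 t/yr.
Box C: F(C→D) = (5860.0 + 3610) − 4090 = 5380.0 t/yr.
Box D: F(D→E) = (5380.0 + 1100) − 3290 = 3190.0 t/yr.
Box E: F(E→F) = (3190.0 + 1610) − 1260 = 3540.0 t/yr.
Box F throughput = its input = 3540.0 t/yr; τ = 11200 / 3540.0 = 3.164 yr.

3.16 yr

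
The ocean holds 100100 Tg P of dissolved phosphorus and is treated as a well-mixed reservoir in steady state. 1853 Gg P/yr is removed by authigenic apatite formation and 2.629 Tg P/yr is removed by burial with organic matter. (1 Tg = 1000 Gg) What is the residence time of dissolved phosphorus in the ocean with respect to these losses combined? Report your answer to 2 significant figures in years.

22000 yr

Convert the authigenic apatite formation flux: 1853 Gg P/yr = 1.853 Tg P/yr.
Total removal = 1.853 + 2.629 = 4.4820 Tg P/yr.
τ = M / ΣF_out = 100100 / 4.4820 = 22330 yr.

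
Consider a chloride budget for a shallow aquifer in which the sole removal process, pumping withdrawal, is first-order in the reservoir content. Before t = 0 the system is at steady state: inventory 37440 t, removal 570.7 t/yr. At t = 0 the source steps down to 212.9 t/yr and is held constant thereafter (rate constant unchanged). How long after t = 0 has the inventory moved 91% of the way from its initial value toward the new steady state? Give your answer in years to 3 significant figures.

τ = M₀/F₀ = 37440/570.7 = 65.60 yr.
The remaining gap fraction is e^(−t/τ); 91% covered ⇒ e^(−t/τ) = 0.0900.
t = −τ ln(0.0900) = 65.60 × 2.408 = 158.0 yr.

158 yr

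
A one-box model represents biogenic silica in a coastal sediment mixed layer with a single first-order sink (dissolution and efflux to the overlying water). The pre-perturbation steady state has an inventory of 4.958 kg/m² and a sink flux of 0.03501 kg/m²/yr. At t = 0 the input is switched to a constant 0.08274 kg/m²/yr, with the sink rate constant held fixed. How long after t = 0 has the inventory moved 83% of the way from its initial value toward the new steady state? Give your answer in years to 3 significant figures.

τ = M₀/F₀ = 4.958/0.03501 = 141.6 yr.
The remaining gap fraction is e^(−t/τ); 83% covered ⇒ e^(−t/τ) = 0.170.
t = −τ ln(0.170) = 141.6 × 1.772 = 250.9 yr.

251 yr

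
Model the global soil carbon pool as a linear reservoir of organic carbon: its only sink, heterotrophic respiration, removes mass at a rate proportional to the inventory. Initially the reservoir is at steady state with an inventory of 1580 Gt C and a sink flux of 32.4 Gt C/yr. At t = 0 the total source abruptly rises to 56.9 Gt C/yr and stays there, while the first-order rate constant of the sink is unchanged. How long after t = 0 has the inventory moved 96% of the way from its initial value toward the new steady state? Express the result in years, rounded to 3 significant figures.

τ = M₀/F₀ = 1580/32.4 = 48.77 yr.
The remaining gap fraction is e^(−t/τ); 96% covered ⇒ e^(−t/τ) = 0.0400.
t = −τ ln(0.0400) = 48.77 × 3.219 = 157.0 yr.

157 yr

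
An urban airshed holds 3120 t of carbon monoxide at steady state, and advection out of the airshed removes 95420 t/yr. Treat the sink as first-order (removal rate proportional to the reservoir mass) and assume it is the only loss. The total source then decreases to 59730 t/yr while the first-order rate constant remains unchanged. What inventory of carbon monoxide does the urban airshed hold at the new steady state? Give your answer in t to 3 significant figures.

Rate constant k = F/M = 95420 / 3120 = 30.58 yr⁻¹.
At the new steady state, source = k·M_new ⇒ M_new = 59730 / 30.58 = 1953 t.
(Equivalently M_new = M × F_new/F_old = 3120 × 59730/95420.)

1950 t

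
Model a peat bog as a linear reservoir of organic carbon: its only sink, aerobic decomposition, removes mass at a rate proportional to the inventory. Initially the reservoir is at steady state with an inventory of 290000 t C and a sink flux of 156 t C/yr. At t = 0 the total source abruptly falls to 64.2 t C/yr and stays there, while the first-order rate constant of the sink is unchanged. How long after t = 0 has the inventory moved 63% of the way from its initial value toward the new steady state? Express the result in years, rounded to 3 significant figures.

τ = M₀/F₀ = 290000/156 = 1859 yr.
The remaining gap fraction is e^(−t/τ); 63% covered ⇒ e^(−t/τ) = 0.370.
t = −τ ln(0.370) = 1859 × 0.9943 = 1848 yr.

1850 yr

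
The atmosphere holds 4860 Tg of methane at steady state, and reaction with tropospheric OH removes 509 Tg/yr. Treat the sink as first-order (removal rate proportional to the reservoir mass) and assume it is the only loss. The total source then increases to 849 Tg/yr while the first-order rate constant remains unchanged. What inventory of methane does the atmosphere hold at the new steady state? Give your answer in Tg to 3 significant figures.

8110 Tg

Rate constant k = F/M = 509 / 4860 = 0.1047 yr⁻¹.
At the new steady state, source = k·M_new ⇒ M_new = 849 / 0.1047 = 8106 Tg.
(Equivalently M_new = M × F_new/F_old = 4860 × 849/509.)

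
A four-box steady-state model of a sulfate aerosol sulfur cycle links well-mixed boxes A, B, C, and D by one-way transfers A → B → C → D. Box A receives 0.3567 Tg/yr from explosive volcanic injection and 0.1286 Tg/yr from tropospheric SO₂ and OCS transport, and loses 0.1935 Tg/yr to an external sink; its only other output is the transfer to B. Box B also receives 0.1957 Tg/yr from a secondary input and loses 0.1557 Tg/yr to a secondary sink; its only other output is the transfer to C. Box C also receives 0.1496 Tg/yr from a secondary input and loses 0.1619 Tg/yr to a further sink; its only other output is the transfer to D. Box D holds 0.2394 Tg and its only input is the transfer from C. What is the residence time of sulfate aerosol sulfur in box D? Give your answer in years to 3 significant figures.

Box A: F(A→B) = (0.3567 + 0.1286) − 0.1935 = 0.29180 Tg/yr.
Box B: F(B→C) = (0.29180 + 0.1957) − 0.1557 = 0.33180 Tg/yr.
Box C: F(C→D) = (0.33180 + 0.1496) − 0.1619 = 0.31950 Tg/yr.
Box D throughput = its input = 0.31950 Tg/yr; τ = 0.2394 / 0.31950 = 0.7493 yr.

0.749 yr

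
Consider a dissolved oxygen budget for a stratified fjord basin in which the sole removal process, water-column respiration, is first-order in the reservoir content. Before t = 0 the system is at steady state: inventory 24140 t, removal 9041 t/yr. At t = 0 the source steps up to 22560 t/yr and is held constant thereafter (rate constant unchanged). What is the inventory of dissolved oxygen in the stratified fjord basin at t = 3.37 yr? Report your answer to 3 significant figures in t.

50000 t

Residence time τ = M₀/F₀ = 2.670 yr. The eventual steady state is M_∞ = M₀·(F₁/F₀) = 24140 × 22560/9041 = 60237 t.
The anomaly ΔM(t) = M(t) − M_∞ decays as ΔM₀·e^(−t/τ) with ΔM₀ = 24140 − 60237 = −36100 t.
At t = 3.37 yr, e^(−t/τ) = e^(−1.262) = 0.2830, so ΔM = −10220 t and M = 60237 − 10220 = 50020 t.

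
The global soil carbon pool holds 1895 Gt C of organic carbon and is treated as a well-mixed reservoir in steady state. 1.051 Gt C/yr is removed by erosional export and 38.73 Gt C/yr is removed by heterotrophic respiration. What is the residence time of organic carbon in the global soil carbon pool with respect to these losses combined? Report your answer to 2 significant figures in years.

48 yr

Total removal = 1.051 + 38.73 = 39.781 Gt C/yr.
τ = M / ΣF_out = 1895 / 39.781 = 47.64 yr.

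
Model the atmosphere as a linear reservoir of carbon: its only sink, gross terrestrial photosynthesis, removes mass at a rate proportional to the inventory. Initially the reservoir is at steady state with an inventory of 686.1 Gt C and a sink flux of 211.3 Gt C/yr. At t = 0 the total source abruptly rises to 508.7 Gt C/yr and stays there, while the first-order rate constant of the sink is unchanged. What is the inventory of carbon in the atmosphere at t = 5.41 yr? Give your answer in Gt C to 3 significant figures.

The sink rate constant is k = F₀/M₀ = 211.3/686.1 = 0.3080 yr⁻¹.
Solving dM/dt = F₁ − kM with M(0) = M₀ gives M(t) = F₁/k + (M₀ − F₁/k)·e^(−kt).
F₁/k = 508.7/0.3080 = 1651.8 Gt C; kt = 0.3080 × 5.41 = 1.666, e^(−kt) = 0.1890.
M(5.41) = 1651.8 + (686.1 − 1651.8) × 0.1890 = 1651.8 − 182.5 = 1469.3 Gt C.

1470 Gt C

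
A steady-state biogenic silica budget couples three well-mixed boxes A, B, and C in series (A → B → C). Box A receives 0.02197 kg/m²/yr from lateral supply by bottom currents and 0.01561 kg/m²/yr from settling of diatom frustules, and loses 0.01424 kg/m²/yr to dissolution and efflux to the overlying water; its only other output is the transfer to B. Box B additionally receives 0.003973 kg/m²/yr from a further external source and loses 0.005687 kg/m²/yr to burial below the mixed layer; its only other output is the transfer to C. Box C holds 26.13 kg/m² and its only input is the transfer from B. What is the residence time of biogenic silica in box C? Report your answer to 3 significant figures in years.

1210 yr

Box A: F(A→B) = (0.02197 + 0.01561) − 0.01424 = 0.023340 kg/m²/yr.
Box B: F(B→C) = (0.023340 + 0.003973) − 0.005687 = 0.021626 kg/m²/yr.
Box C throughput = its input = 0.021626 kg/m²/yr; τ = 26.13 / 0.021626 = 1208 yr.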